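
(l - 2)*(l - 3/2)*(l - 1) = l^3 - 9*l^2/2 + 13*l/2 - 3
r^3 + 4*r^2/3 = r^2*(r + 4/3)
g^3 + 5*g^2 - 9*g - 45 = (g - 3)*(g + 3)*(g + 5)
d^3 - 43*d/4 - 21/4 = (d - 7/2)*(d + 1/2)*(d + 3)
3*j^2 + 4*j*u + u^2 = (j + u)*(3*j + u)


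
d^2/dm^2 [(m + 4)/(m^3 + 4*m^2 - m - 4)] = 2*(3*m^2 + 1)/(m^6 - 3*m^4 + 3*m^2 - 1)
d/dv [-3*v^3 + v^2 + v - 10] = -9*v^2 + 2*v + 1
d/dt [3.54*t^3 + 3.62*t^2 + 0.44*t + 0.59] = 10.62*t^2 + 7.24*t + 0.44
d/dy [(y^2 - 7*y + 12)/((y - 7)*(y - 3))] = -3/(y^2 - 14*y + 49)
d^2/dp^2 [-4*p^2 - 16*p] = -8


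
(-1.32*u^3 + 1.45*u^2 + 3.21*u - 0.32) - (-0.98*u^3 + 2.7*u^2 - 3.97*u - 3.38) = -0.34*u^3 - 1.25*u^2 + 7.18*u + 3.06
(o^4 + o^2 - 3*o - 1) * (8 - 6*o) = -6*o^5 + 8*o^4 - 6*o^3 + 26*o^2 - 18*o - 8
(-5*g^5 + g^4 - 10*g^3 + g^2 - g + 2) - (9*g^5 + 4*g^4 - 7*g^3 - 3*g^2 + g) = -14*g^5 - 3*g^4 - 3*g^3 + 4*g^2 - 2*g + 2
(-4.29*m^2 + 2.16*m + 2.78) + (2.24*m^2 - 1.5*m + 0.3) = -2.05*m^2 + 0.66*m + 3.08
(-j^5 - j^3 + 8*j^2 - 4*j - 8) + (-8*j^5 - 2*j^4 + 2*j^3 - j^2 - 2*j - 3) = -9*j^5 - 2*j^4 + j^3 + 7*j^2 - 6*j - 11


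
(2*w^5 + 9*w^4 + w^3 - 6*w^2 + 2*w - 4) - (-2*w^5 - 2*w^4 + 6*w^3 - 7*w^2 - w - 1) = 4*w^5 + 11*w^4 - 5*w^3 + w^2 + 3*w - 3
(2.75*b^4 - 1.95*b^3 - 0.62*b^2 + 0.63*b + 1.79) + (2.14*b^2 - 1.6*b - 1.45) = 2.75*b^4 - 1.95*b^3 + 1.52*b^2 - 0.97*b + 0.34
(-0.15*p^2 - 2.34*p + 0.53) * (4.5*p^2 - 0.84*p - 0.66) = -0.675*p^4 - 10.404*p^3 + 4.4496*p^2 + 1.0992*p - 0.3498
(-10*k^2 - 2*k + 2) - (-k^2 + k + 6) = -9*k^2 - 3*k - 4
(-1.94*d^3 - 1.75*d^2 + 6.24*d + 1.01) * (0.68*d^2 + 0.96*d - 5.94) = -1.3192*d^5 - 3.0524*d^4 + 14.0868*d^3 + 17.0722*d^2 - 36.096*d - 5.9994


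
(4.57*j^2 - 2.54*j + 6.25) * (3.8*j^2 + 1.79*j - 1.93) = 17.366*j^4 - 1.4717*j^3 + 10.3833*j^2 + 16.0897*j - 12.0625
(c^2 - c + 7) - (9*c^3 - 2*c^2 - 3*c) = -9*c^3 + 3*c^2 + 2*c + 7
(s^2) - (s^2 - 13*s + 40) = 13*s - 40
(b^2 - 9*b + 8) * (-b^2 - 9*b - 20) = -b^4 + 53*b^2 + 108*b - 160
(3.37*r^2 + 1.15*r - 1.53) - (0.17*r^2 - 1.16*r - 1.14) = 3.2*r^2 + 2.31*r - 0.39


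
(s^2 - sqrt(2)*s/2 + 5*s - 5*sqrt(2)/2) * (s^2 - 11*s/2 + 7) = s^4 - sqrt(2)*s^3/2 - s^3/2 - 41*s^2/2 + sqrt(2)*s^2/4 + 41*sqrt(2)*s/4 + 35*s - 35*sqrt(2)/2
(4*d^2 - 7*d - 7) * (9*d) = 36*d^3 - 63*d^2 - 63*d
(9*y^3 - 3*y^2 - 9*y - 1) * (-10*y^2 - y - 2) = -90*y^5 + 21*y^4 + 75*y^3 + 25*y^2 + 19*y + 2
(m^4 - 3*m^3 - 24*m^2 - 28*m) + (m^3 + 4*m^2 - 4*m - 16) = m^4 - 2*m^3 - 20*m^2 - 32*m - 16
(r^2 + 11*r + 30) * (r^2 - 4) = r^4 + 11*r^3 + 26*r^2 - 44*r - 120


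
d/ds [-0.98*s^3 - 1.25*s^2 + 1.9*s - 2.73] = -2.94*s^2 - 2.5*s + 1.9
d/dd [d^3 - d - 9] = 3*d^2 - 1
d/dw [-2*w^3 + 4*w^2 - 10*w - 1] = -6*w^2 + 8*w - 10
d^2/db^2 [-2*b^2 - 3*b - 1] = -4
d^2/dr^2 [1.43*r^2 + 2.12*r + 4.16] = 2.86000000000000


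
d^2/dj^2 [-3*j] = 0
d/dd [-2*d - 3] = -2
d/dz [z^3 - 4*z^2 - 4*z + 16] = 3*z^2 - 8*z - 4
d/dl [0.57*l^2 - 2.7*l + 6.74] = 1.14*l - 2.7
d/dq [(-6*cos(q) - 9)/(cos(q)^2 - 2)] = 6*(sin(q)^2 - 3*cos(q) - 3)*sin(q)/(cos(q)^2 - 2)^2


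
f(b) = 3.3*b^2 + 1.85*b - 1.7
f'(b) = 6.6*b + 1.85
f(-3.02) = 22.81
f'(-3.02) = -18.08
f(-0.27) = -1.96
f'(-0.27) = 0.07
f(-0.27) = -1.96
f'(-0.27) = 0.07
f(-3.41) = 30.36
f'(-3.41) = -20.66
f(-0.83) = -0.96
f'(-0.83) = -3.63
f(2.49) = 23.37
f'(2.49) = 18.28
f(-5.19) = 77.59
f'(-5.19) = -32.40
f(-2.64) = 16.42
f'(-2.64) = -15.57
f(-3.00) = 22.45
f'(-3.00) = -17.95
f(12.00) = 495.70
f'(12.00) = 81.05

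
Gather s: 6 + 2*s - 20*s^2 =-20*s^2 + 2*s + 6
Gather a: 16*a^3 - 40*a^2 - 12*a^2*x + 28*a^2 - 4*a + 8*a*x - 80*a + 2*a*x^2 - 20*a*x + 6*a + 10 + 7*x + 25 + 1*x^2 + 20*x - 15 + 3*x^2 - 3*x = 16*a^3 + a^2*(-12*x - 12) + a*(2*x^2 - 12*x - 78) + 4*x^2 + 24*x + 20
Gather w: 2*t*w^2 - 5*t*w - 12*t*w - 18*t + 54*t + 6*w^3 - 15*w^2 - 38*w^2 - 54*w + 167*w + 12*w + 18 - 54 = 36*t + 6*w^3 + w^2*(2*t - 53) + w*(125 - 17*t) - 36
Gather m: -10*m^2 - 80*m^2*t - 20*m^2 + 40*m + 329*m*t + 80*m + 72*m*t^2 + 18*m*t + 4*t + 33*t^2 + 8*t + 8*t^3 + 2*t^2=m^2*(-80*t - 30) + m*(72*t^2 + 347*t + 120) + 8*t^3 + 35*t^2 + 12*t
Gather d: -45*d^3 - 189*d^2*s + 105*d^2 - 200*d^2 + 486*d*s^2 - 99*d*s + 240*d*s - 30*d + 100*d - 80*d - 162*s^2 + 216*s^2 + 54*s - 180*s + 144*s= -45*d^3 + d^2*(-189*s - 95) + d*(486*s^2 + 141*s - 10) + 54*s^2 + 18*s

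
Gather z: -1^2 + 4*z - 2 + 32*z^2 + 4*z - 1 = 32*z^2 + 8*z - 4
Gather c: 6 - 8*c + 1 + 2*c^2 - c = 2*c^2 - 9*c + 7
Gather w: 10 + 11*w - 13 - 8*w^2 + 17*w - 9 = -8*w^2 + 28*w - 12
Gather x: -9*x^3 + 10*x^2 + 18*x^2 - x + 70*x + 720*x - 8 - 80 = -9*x^3 + 28*x^2 + 789*x - 88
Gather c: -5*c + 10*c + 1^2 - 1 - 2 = 5*c - 2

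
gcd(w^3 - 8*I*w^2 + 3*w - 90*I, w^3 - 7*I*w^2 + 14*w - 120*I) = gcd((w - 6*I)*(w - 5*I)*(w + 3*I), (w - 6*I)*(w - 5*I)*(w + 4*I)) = w^2 - 11*I*w - 30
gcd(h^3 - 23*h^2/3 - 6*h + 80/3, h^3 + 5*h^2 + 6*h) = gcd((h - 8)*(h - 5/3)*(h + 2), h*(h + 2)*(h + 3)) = h + 2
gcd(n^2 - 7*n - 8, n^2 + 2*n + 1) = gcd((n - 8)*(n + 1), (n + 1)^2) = n + 1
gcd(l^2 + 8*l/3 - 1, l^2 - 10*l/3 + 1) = l - 1/3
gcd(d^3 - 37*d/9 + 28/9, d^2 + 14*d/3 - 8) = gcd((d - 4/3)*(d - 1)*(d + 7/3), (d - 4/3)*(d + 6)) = d - 4/3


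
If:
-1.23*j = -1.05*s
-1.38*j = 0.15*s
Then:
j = 0.00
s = 0.00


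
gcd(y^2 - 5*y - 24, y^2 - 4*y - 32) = y - 8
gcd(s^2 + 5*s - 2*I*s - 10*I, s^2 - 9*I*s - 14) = s - 2*I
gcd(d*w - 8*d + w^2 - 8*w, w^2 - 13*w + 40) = w - 8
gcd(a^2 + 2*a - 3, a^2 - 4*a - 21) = a + 3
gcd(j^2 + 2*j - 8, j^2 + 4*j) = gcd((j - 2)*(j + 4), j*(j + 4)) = j + 4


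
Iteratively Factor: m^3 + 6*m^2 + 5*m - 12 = (m + 4)*(m^2 + 2*m - 3) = (m + 3)*(m + 4)*(m - 1)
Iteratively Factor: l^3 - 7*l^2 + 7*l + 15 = (l - 3)*(l^2 - 4*l - 5) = (l - 3)*(l + 1)*(l - 5)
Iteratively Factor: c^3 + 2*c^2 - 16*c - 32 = (c + 4)*(c^2 - 2*c - 8) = (c - 4)*(c + 4)*(c + 2)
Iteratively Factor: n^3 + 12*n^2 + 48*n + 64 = (n + 4)*(n^2 + 8*n + 16) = (n + 4)^2*(n + 4)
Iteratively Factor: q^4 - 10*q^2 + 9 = (q - 3)*(q^3 + 3*q^2 - q - 3) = (q - 3)*(q + 1)*(q^2 + 2*q - 3) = (q - 3)*(q - 1)*(q + 1)*(q + 3)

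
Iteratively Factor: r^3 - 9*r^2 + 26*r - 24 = (r - 3)*(r^2 - 6*r + 8) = (r - 3)*(r - 2)*(r - 4)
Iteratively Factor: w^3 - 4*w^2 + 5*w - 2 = (w - 2)*(w^2 - 2*w + 1) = (w - 2)*(w - 1)*(w - 1)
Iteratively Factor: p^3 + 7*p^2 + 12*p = (p + 3)*(p^2 + 4*p) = (p + 3)*(p + 4)*(p)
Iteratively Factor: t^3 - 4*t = (t - 2)*(t^2 + 2*t) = t*(t - 2)*(t + 2)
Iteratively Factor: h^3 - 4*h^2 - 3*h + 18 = (h - 3)*(h^2 - h - 6) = (h - 3)*(h + 2)*(h - 3)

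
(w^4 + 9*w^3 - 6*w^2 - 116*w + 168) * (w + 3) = w^5 + 12*w^4 + 21*w^3 - 134*w^2 - 180*w + 504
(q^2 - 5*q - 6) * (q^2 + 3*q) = q^4 - 2*q^3 - 21*q^2 - 18*q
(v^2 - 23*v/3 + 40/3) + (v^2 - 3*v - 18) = 2*v^2 - 32*v/3 - 14/3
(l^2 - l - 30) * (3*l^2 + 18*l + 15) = 3*l^4 + 15*l^3 - 93*l^2 - 555*l - 450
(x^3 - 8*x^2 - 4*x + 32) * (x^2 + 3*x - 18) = x^5 - 5*x^4 - 46*x^3 + 164*x^2 + 168*x - 576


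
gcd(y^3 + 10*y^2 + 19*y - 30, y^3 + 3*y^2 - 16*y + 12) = y^2 + 5*y - 6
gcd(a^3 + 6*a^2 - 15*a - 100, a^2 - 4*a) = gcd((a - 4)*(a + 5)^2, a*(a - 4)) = a - 4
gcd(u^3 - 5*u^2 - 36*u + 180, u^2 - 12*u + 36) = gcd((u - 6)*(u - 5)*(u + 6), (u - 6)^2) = u - 6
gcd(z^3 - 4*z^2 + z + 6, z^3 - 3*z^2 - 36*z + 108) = z - 3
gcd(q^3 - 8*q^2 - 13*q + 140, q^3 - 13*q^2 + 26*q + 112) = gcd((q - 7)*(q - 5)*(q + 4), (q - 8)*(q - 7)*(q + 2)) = q - 7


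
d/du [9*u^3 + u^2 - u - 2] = 27*u^2 + 2*u - 1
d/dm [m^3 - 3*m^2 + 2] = 3*m*(m - 2)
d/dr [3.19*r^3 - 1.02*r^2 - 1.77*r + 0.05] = 9.57*r^2 - 2.04*r - 1.77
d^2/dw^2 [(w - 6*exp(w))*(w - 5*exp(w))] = -11*w*exp(w) + 120*exp(2*w) - 22*exp(w) + 2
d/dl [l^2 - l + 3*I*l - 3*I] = 2*l - 1 + 3*I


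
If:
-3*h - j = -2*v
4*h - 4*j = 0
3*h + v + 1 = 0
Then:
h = -1/5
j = -1/5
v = -2/5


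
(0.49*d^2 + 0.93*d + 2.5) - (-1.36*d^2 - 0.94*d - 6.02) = 1.85*d^2 + 1.87*d + 8.52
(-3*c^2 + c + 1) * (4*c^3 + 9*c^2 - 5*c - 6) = -12*c^5 - 23*c^4 + 28*c^3 + 22*c^2 - 11*c - 6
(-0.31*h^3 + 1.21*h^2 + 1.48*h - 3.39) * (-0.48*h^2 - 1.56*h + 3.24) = 0.1488*h^5 - 0.0972*h^4 - 3.6024*h^3 + 3.2388*h^2 + 10.0836*h - 10.9836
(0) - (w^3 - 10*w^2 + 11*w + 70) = -w^3 + 10*w^2 - 11*w - 70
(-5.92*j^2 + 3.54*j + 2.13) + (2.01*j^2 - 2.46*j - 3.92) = -3.91*j^2 + 1.08*j - 1.79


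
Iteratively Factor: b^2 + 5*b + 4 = (b + 1)*(b + 4)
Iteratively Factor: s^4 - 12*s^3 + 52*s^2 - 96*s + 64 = (s - 4)*(s^3 - 8*s^2 + 20*s - 16) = (s - 4)*(s - 2)*(s^2 - 6*s + 8) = (s - 4)^2*(s - 2)*(s - 2)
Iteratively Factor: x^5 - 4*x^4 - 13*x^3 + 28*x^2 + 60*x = (x + 2)*(x^4 - 6*x^3 - x^2 + 30*x) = (x - 3)*(x + 2)*(x^3 - 3*x^2 - 10*x) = x*(x - 3)*(x + 2)*(x^2 - 3*x - 10) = x*(x - 5)*(x - 3)*(x + 2)*(x + 2)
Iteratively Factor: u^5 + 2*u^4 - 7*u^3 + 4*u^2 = (u - 1)*(u^4 + 3*u^3 - 4*u^2) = u*(u - 1)*(u^3 + 3*u^2 - 4*u) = u*(u - 1)*(u + 4)*(u^2 - u) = u^2*(u - 1)*(u + 4)*(u - 1)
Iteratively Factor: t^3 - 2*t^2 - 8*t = (t + 2)*(t^2 - 4*t) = (t - 4)*(t + 2)*(t)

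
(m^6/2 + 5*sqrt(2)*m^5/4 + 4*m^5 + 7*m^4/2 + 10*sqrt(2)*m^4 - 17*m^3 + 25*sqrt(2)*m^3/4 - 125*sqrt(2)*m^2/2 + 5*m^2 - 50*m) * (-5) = -5*m^6/2 - 20*m^5 - 25*sqrt(2)*m^5/4 - 50*sqrt(2)*m^4 - 35*m^4/2 - 125*sqrt(2)*m^3/4 + 85*m^3 - 25*m^2 + 625*sqrt(2)*m^2/2 + 250*m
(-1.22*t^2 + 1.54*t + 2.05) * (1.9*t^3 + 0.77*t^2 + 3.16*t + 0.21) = -2.318*t^5 + 1.9866*t^4 + 1.2256*t^3 + 6.1887*t^2 + 6.8014*t + 0.4305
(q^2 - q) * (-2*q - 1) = -2*q^3 + q^2 + q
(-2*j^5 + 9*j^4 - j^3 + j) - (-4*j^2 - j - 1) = -2*j^5 + 9*j^4 - j^3 + 4*j^2 + 2*j + 1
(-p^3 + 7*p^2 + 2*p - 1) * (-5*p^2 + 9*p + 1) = 5*p^5 - 44*p^4 + 52*p^3 + 30*p^2 - 7*p - 1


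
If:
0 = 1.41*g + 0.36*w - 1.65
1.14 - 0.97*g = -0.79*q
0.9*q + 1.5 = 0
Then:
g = -0.18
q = -1.67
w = 5.30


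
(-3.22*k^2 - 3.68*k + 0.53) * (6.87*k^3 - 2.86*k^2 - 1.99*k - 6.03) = -22.1214*k^5 - 16.0724*k^4 + 20.5737*k^3 + 25.224*k^2 + 21.1357*k - 3.1959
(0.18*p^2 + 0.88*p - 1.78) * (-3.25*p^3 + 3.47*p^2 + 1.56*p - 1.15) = -0.585*p^5 - 2.2354*p^4 + 9.1194*p^3 - 5.0108*p^2 - 3.7888*p + 2.047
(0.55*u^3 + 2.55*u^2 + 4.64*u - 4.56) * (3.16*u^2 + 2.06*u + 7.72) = 1.738*u^5 + 9.191*u^4 + 24.1614*u^3 + 14.8348*u^2 + 26.4272*u - 35.2032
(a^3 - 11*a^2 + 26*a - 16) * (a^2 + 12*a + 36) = a^5 + a^4 - 70*a^3 - 100*a^2 + 744*a - 576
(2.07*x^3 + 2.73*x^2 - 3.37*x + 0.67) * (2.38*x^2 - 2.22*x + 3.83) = 4.9266*x^5 + 1.902*x^4 - 6.1531*x^3 + 19.5319*x^2 - 14.3945*x + 2.5661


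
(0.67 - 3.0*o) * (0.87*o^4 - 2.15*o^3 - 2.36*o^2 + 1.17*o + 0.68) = -2.61*o^5 + 7.0329*o^4 + 5.6395*o^3 - 5.0912*o^2 - 1.2561*o + 0.4556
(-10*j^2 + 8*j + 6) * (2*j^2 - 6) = -20*j^4 + 16*j^3 + 72*j^2 - 48*j - 36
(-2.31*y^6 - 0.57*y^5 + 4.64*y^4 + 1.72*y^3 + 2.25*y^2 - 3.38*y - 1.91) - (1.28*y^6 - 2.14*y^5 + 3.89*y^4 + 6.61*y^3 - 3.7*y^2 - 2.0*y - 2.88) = -3.59*y^6 + 1.57*y^5 + 0.75*y^4 - 4.89*y^3 + 5.95*y^2 - 1.38*y + 0.97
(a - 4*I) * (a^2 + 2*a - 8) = a^3 + 2*a^2 - 4*I*a^2 - 8*a - 8*I*a + 32*I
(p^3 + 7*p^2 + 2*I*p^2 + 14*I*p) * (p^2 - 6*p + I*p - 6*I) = p^5 + p^4 + 3*I*p^4 - 44*p^3 + 3*I*p^3 - 2*p^2 - 126*I*p^2 + 84*p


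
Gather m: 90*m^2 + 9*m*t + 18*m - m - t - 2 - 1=90*m^2 + m*(9*t + 17) - t - 3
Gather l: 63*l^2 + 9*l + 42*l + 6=63*l^2 + 51*l + 6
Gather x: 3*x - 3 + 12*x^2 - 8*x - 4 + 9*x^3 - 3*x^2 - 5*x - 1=9*x^3 + 9*x^2 - 10*x - 8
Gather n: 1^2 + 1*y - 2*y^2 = -2*y^2 + y + 1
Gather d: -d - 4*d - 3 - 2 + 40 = 35 - 5*d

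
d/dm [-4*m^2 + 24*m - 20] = 24 - 8*m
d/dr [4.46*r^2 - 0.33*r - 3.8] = 8.92*r - 0.33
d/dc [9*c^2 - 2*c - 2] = 18*c - 2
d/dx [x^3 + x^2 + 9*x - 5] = 3*x^2 + 2*x + 9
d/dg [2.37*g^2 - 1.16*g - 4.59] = 4.74*g - 1.16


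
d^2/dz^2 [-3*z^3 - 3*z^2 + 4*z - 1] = -18*z - 6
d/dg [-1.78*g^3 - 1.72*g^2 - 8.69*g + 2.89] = -5.34*g^2 - 3.44*g - 8.69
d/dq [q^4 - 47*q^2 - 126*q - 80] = 4*q^3 - 94*q - 126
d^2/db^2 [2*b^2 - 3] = 4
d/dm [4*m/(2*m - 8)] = -8/(m - 4)^2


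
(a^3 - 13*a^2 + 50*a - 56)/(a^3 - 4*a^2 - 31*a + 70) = (a - 4)/(a + 5)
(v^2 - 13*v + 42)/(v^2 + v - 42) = (v - 7)/(v + 7)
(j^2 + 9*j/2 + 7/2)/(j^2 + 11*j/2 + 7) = (j + 1)/(j + 2)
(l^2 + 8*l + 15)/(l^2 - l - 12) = (l + 5)/(l - 4)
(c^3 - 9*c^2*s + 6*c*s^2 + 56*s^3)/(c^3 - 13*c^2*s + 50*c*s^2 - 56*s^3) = (-c - 2*s)/(-c + 2*s)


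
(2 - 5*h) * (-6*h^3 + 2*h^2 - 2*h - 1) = 30*h^4 - 22*h^3 + 14*h^2 + h - 2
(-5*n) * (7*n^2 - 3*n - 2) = -35*n^3 + 15*n^2 + 10*n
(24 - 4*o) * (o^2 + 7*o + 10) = -4*o^3 - 4*o^2 + 128*o + 240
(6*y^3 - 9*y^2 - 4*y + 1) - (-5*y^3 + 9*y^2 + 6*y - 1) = 11*y^3 - 18*y^2 - 10*y + 2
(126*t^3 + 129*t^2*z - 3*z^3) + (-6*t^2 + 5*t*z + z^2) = 126*t^3 + 129*t^2*z - 6*t^2 + 5*t*z - 3*z^3 + z^2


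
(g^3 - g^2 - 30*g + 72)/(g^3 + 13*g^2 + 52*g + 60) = (g^2 - 7*g + 12)/(g^2 + 7*g + 10)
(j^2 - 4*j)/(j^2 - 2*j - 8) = j/(j + 2)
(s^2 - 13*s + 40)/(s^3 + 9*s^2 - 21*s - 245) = (s - 8)/(s^2 + 14*s + 49)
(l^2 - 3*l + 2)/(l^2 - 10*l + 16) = (l - 1)/(l - 8)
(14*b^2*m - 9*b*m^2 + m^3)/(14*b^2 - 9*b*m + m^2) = m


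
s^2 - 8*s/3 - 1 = (s - 3)*(s + 1/3)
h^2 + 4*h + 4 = (h + 2)^2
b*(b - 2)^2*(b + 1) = b^4 - 3*b^3 + 4*b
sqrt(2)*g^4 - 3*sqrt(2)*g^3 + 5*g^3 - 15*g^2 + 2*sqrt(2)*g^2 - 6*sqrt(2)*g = g*(g - 3)*(g + 2*sqrt(2))*(sqrt(2)*g + 1)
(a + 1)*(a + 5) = a^2 + 6*a + 5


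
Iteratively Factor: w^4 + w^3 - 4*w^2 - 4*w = (w - 2)*(w^3 + 3*w^2 + 2*w) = (w - 2)*(w + 1)*(w^2 + 2*w) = (w - 2)*(w + 1)*(w + 2)*(w)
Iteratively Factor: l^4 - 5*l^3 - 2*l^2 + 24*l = (l)*(l^3 - 5*l^2 - 2*l + 24) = l*(l + 2)*(l^2 - 7*l + 12) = l*(l - 4)*(l + 2)*(l - 3)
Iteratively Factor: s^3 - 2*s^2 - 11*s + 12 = (s + 3)*(s^2 - 5*s + 4) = (s - 4)*(s + 3)*(s - 1)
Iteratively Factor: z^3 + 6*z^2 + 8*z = (z)*(z^2 + 6*z + 8) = z*(z + 4)*(z + 2)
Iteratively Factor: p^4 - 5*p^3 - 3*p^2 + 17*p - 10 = (p - 1)*(p^3 - 4*p^2 - 7*p + 10) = (p - 5)*(p - 1)*(p^2 + p - 2) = (p - 5)*(p - 1)^2*(p + 2)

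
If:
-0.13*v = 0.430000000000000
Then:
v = -3.31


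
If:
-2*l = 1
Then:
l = -1/2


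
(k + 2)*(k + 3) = k^2 + 5*k + 6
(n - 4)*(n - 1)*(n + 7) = n^3 + 2*n^2 - 31*n + 28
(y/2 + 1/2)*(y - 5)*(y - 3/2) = y^3/2 - 11*y^2/4 + y/2 + 15/4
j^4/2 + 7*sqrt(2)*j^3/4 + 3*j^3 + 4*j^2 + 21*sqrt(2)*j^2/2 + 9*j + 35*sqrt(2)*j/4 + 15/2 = (j/2 + 1/2)*(j + 5)*(j + sqrt(2)/2)*(j + 3*sqrt(2))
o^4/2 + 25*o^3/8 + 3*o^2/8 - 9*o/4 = o*(o/2 + 1/2)*(o - 3/4)*(o + 6)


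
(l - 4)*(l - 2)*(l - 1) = l^3 - 7*l^2 + 14*l - 8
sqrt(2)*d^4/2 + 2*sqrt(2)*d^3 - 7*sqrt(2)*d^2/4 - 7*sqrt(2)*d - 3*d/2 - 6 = (d + 4)*(d - 3*sqrt(2)/2)*(d + sqrt(2)/2)*(sqrt(2)*d/2 + 1)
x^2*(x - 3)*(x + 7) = x^4 + 4*x^3 - 21*x^2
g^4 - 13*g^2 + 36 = (g - 3)*(g - 2)*(g + 2)*(g + 3)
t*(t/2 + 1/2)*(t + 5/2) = t^3/2 + 7*t^2/4 + 5*t/4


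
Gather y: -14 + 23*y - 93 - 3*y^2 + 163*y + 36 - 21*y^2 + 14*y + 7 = -24*y^2 + 200*y - 64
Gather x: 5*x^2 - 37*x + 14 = 5*x^2 - 37*x + 14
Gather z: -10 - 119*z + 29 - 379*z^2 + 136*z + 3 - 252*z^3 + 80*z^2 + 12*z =-252*z^3 - 299*z^2 + 29*z + 22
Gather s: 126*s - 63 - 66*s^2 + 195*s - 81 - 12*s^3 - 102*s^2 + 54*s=-12*s^3 - 168*s^2 + 375*s - 144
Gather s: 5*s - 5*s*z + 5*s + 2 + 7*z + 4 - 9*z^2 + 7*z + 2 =s*(10 - 5*z) - 9*z^2 + 14*z + 8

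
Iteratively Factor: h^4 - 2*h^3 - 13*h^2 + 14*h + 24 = (h - 4)*(h^3 + 2*h^2 - 5*h - 6) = (h - 4)*(h + 1)*(h^2 + h - 6) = (h - 4)*(h - 2)*(h + 1)*(h + 3)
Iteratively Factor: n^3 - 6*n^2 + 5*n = (n)*(n^2 - 6*n + 5) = n*(n - 5)*(n - 1)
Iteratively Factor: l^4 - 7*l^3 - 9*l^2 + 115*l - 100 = (l - 5)*(l^3 - 2*l^2 - 19*l + 20) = (l - 5)*(l + 4)*(l^2 - 6*l + 5) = (l - 5)*(l - 1)*(l + 4)*(l - 5)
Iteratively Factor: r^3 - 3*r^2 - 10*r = (r)*(r^2 - 3*r - 10) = r*(r + 2)*(r - 5)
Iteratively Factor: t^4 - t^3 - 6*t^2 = (t)*(t^3 - t^2 - 6*t) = t*(t + 2)*(t^2 - 3*t) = t^2*(t + 2)*(t - 3)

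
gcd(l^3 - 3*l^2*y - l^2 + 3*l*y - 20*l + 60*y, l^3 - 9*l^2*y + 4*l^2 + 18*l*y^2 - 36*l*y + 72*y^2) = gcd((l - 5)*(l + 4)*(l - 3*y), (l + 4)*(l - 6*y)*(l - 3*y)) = -l^2 + 3*l*y - 4*l + 12*y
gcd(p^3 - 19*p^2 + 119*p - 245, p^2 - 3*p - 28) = p - 7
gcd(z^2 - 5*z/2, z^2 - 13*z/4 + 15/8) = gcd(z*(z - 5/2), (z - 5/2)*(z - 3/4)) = z - 5/2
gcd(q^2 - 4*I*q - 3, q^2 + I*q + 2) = q - I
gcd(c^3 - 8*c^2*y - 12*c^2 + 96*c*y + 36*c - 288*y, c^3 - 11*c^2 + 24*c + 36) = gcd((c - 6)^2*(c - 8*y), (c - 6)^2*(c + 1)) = c^2 - 12*c + 36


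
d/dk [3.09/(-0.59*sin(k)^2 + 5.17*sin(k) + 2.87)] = (3.6462*sin(k) - 15.9753)*cos(k)/(-0.59*sin(k)^2 + 5.17*sin(k) + 2.87)^2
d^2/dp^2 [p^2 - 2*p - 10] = 2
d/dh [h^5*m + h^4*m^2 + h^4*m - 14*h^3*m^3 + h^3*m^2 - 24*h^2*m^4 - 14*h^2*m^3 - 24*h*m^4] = m*(5*h^4 + 4*h^3*m + 4*h^3 - 42*h^2*m^2 + 3*h^2*m - 48*h*m^3 - 28*h*m^2 - 24*m^3)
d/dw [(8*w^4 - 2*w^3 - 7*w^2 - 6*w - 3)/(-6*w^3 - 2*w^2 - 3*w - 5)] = (-48*w^6 - 32*w^5 - 110*w^4 - 220*w^3 - 15*w^2 + 58*w + 21)/(36*w^6 + 24*w^5 + 40*w^4 + 72*w^3 + 29*w^2 + 30*w + 25)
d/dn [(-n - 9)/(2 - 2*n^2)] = (n^2 - 2*n*(n + 9) - 1)/(2*(n^2 - 1)^2)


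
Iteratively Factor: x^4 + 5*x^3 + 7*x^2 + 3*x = (x + 1)*(x^3 + 4*x^2 + 3*x) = (x + 1)^2*(x^2 + 3*x) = (x + 1)^2*(x + 3)*(x)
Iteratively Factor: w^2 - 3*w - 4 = (w - 4)*(w + 1)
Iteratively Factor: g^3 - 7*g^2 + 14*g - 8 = (g - 2)*(g^2 - 5*g + 4) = (g - 4)*(g - 2)*(g - 1)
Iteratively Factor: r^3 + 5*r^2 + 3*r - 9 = (r - 1)*(r^2 + 6*r + 9) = (r - 1)*(r + 3)*(r + 3)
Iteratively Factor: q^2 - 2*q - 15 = (q - 5)*(q + 3)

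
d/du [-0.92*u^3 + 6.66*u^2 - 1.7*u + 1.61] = -2.76*u^2 + 13.32*u - 1.7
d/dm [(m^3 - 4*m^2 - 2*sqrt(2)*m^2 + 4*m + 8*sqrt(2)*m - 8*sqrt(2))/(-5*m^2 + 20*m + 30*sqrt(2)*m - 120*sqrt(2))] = (-m^4 + 8*m^3 + 12*sqrt(2)*m^3 - 96*sqrt(2)*m^2 - 36*m^2 + 192*m + 176*sqrt(2)*m - 288 - 64*sqrt(2))/(5*(m^4 - 12*sqrt(2)*m^3 - 8*m^3 + 88*m^2 + 96*sqrt(2)*m^2 - 576*m - 192*sqrt(2)*m + 1152))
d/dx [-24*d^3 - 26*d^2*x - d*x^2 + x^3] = -26*d^2 - 2*d*x + 3*x^2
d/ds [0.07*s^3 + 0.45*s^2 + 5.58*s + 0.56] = 0.21*s^2 + 0.9*s + 5.58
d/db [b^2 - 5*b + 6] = 2*b - 5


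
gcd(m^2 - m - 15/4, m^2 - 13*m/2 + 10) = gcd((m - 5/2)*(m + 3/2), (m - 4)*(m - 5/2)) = m - 5/2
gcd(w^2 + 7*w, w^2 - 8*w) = w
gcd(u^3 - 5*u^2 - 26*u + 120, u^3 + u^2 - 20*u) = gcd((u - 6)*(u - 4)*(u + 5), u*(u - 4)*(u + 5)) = u^2 + u - 20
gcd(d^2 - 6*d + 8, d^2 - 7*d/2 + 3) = d - 2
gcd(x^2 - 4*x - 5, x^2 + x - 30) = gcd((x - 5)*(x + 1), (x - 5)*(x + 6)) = x - 5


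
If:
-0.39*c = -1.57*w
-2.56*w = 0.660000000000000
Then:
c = -1.04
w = -0.26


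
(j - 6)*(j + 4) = j^2 - 2*j - 24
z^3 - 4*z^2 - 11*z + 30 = (z - 5)*(z - 2)*(z + 3)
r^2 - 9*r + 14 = (r - 7)*(r - 2)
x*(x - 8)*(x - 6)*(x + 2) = x^4 - 12*x^3 + 20*x^2 + 96*x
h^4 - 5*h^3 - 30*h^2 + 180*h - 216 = (h - 6)*(h - 3)*(h - 2)*(h + 6)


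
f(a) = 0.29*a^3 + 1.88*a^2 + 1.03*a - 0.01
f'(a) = 0.87*a^2 + 3.76*a + 1.03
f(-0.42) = -0.13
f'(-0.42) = -0.40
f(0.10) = 0.11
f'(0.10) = 1.41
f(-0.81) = 0.24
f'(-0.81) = -1.44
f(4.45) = 67.36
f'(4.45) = 34.99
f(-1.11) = 0.77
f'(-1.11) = -2.07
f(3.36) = 35.68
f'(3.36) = 23.49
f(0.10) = 0.11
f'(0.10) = 1.41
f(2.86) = 25.10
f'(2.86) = 18.90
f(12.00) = 784.19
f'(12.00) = 171.43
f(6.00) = 136.49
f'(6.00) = 54.91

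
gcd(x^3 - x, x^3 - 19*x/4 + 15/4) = x - 1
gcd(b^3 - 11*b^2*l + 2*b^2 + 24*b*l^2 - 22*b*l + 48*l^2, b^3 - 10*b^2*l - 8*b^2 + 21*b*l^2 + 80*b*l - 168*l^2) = b - 3*l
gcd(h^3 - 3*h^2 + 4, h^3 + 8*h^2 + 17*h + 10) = h + 1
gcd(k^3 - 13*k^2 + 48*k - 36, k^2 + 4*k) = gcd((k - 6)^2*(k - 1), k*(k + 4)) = 1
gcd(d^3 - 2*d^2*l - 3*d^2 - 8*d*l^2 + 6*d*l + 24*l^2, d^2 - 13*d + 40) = 1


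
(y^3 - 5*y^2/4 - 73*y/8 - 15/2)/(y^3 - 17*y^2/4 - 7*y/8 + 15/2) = (2*y + 3)/(2*y - 3)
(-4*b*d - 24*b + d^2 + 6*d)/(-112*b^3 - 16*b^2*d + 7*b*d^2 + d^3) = (d + 6)/(28*b^2 + 11*b*d + d^2)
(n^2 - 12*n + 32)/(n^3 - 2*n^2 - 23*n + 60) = (n - 8)/(n^2 + 2*n - 15)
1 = 1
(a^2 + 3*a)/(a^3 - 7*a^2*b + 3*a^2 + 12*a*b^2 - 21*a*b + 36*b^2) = a/(a^2 - 7*a*b + 12*b^2)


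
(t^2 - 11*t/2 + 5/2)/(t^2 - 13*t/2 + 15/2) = (2*t - 1)/(2*t - 3)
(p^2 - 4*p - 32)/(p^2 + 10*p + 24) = (p - 8)/(p + 6)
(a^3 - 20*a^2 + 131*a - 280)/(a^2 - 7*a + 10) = (a^2 - 15*a + 56)/(a - 2)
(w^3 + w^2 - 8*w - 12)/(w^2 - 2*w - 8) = (w^2 - w - 6)/(w - 4)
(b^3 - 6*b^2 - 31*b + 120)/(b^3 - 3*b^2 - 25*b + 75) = (b - 8)/(b - 5)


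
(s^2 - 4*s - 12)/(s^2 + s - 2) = (s - 6)/(s - 1)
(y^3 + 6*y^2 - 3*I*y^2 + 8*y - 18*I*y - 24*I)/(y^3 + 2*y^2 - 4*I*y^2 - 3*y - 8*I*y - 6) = (y + 4)/(y - I)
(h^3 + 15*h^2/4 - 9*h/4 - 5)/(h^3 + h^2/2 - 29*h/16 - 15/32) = 8*(h^2 + 5*h + 4)/(8*h^2 + 14*h + 3)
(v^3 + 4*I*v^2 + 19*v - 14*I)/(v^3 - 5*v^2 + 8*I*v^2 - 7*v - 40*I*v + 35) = (v^2 - 3*I*v - 2)/(v^2 + v*(-5 + I) - 5*I)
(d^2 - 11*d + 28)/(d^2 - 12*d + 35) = (d - 4)/(d - 5)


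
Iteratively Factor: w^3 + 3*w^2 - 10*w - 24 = (w + 4)*(w^2 - w - 6) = (w - 3)*(w + 4)*(w + 2)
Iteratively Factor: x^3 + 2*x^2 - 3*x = (x - 1)*(x^2 + 3*x) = x*(x - 1)*(x + 3)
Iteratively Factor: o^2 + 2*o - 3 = (o + 3)*(o - 1)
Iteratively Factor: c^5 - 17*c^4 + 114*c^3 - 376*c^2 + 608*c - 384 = (c - 4)*(c^4 - 13*c^3 + 62*c^2 - 128*c + 96) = (c - 4)^2*(c^3 - 9*c^2 + 26*c - 24) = (c - 4)^2*(c - 3)*(c^2 - 6*c + 8) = (c - 4)^3*(c - 3)*(c - 2)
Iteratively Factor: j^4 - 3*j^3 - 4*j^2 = (j)*(j^3 - 3*j^2 - 4*j) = j*(j + 1)*(j^2 - 4*j) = j^2*(j + 1)*(j - 4)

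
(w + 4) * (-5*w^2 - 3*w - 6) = -5*w^3 - 23*w^2 - 18*w - 24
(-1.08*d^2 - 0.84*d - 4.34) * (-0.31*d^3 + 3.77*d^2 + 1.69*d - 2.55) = 0.3348*d^5 - 3.8112*d^4 - 3.6466*d^3 - 15.0274*d^2 - 5.1926*d + 11.067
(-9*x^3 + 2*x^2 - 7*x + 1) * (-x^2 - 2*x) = 9*x^5 + 16*x^4 + 3*x^3 + 13*x^2 - 2*x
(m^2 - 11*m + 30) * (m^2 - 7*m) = m^4 - 18*m^3 + 107*m^2 - 210*m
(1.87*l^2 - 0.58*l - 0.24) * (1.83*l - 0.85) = 3.4221*l^3 - 2.6509*l^2 + 0.0538*l + 0.204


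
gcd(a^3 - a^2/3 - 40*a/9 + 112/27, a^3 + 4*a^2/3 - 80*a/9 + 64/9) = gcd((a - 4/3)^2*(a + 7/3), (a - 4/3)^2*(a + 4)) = a^2 - 8*a/3 + 16/9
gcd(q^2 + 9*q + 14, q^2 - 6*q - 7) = 1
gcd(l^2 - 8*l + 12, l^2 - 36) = l - 6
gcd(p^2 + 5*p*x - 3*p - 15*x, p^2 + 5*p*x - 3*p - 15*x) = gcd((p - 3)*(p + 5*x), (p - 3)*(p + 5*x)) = p^2 + 5*p*x - 3*p - 15*x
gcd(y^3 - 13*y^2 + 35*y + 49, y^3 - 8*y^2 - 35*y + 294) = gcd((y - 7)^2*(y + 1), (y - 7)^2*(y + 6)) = y^2 - 14*y + 49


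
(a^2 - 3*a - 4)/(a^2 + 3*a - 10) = (a^2 - 3*a - 4)/(a^2 + 3*a - 10)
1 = 1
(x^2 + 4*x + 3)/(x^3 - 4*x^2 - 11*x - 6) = (x + 3)/(x^2 - 5*x - 6)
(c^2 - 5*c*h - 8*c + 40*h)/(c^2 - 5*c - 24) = (c - 5*h)/(c + 3)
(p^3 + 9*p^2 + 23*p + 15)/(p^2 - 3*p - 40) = (p^2 + 4*p + 3)/(p - 8)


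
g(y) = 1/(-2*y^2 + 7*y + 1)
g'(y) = (4*y - 7)/(-2*y^2 + 7*y + 1)^2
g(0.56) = 0.23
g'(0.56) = -0.26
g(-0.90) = -0.14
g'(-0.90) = -0.22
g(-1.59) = -0.07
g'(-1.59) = -0.06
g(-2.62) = -0.03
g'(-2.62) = -0.02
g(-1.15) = -0.10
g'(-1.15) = -0.12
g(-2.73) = -0.03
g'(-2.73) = -0.02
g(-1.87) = -0.05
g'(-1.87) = -0.04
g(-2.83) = -0.03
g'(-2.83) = -0.02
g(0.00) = 1.00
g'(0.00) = -7.00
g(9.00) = -0.01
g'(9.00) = 0.00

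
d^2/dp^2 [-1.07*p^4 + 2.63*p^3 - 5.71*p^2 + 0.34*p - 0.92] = -12.84*p^2 + 15.78*p - 11.42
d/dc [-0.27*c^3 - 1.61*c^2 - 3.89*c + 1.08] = -0.81*c^2 - 3.22*c - 3.89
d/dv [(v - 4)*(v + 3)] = 2*v - 1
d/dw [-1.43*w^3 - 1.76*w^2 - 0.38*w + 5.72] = -4.29*w^2 - 3.52*w - 0.38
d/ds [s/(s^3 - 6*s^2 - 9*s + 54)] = (s^3 - 6*s^2 + 3*s*(-s^2 + 4*s + 3) - 9*s + 54)/(s^3 - 6*s^2 - 9*s + 54)^2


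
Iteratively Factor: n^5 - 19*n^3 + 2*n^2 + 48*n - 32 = (n + 4)*(n^4 - 4*n^3 - 3*n^2 + 14*n - 8) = (n - 1)*(n + 4)*(n^3 - 3*n^2 - 6*n + 8) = (n - 4)*(n - 1)*(n + 4)*(n^2 + n - 2) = (n - 4)*(n - 1)^2*(n + 4)*(n + 2)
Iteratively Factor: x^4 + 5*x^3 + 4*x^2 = (x + 1)*(x^3 + 4*x^2) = (x + 1)*(x + 4)*(x^2) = x*(x + 1)*(x + 4)*(x)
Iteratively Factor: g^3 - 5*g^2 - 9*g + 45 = (g + 3)*(g^2 - 8*g + 15) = (g - 5)*(g + 3)*(g - 3)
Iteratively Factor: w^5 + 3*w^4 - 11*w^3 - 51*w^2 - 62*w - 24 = (w + 1)*(w^4 + 2*w^3 - 13*w^2 - 38*w - 24) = (w - 4)*(w + 1)*(w^3 + 6*w^2 + 11*w + 6) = (w - 4)*(w + 1)*(w + 2)*(w^2 + 4*w + 3) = (w - 4)*(w + 1)*(w + 2)*(w + 3)*(w + 1)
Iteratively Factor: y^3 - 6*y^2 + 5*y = (y - 5)*(y^2 - y) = y*(y - 5)*(y - 1)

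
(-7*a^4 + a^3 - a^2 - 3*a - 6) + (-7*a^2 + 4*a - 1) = -7*a^4 + a^3 - 8*a^2 + a - 7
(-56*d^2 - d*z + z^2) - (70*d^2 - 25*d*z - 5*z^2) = -126*d^2 + 24*d*z + 6*z^2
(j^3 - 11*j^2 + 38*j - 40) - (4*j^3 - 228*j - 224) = -3*j^3 - 11*j^2 + 266*j + 184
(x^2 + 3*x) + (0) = x^2 + 3*x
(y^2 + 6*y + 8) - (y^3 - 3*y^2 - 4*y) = -y^3 + 4*y^2 + 10*y + 8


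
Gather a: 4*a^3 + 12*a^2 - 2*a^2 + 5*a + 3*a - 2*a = 4*a^3 + 10*a^2 + 6*a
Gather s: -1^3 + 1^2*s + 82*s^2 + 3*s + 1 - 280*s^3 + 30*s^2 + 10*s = -280*s^3 + 112*s^2 + 14*s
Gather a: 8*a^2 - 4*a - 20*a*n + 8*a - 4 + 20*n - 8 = 8*a^2 + a*(4 - 20*n) + 20*n - 12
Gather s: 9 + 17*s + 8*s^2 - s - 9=8*s^2 + 16*s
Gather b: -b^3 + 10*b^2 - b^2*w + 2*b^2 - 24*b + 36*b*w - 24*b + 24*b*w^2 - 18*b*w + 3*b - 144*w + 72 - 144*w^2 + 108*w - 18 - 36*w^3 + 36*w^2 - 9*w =-b^3 + b^2*(12 - w) + b*(24*w^2 + 18*w - 45) - 36*w^3 - 108*w^2 - 45*w + 54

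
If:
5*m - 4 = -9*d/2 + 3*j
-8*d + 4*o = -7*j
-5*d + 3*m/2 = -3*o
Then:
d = 348*o/745 + 168/745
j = 192/745 - 28*o/745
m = 112/149 - 66*o/149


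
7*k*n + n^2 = n*(7*k + n)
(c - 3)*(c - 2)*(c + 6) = c^3 + c^2 - 24*c + 36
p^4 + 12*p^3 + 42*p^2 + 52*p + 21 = (p + 1)^2*(p + 3)*(p + 7)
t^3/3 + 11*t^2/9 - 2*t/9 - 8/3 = (t/3 + 1)*(t - 4/3)*(t + 2)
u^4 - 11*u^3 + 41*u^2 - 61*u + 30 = (u - 5)*(u - 3)*(u - 2)*(u - 1)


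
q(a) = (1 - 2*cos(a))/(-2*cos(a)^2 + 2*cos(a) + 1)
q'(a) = (1 - 2*cos(a))*(-4*sin(a)*cos(a) + 2*sin(a))/(-2*cos(a)^2 + 2*cos(a) + 1)^2 + 2*sin(a)/(-2*cos(a)^2 + 2*cos(a) + 1) = 4*(cos(a)^2 - cos(a) + 1)*sin(a)/(2*cos(a) - cos(2*a))^2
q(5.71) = -0.54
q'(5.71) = -1.17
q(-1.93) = 34.20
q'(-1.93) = -2227.56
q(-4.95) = 0.39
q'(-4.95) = 1.72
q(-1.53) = 0.85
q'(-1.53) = -3.30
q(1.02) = -0.03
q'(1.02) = 1.14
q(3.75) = -1.33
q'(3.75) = -1.44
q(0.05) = -1.00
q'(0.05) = 0.20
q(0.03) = -1.00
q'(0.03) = 0.12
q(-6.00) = -0.85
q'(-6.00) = 0.93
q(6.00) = -0.85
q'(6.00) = -0.93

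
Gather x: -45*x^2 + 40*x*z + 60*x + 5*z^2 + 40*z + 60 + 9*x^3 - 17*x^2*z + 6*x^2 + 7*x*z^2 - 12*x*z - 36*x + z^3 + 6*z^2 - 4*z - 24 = 9*x^3 + x^2*(-17*z - 39) + x*(7*z^2 + 28*z + 24) + z^3 + 11*z^2 + 36*z + 36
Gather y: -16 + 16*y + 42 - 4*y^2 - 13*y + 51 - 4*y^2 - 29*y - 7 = -8*y^2 - 26*y + 70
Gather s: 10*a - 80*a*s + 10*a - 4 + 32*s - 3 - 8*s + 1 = 20*a + s*(24 - 80*a) - 6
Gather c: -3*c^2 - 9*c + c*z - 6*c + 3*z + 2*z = -3*c^2 + c*(z - 15) + 5*z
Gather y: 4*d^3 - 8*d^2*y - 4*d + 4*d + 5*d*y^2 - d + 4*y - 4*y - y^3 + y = 4*d^3 + 5*d*y^2 - d - y^3 + y*(1 - 8*d^2)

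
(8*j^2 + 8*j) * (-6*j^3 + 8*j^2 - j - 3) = -48*j^5 + 16*j^4 + 56*j^3 - 32*j^2 - 24*j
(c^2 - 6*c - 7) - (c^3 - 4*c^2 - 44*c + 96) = -c^3 + 5*c^2 + 38*c - 103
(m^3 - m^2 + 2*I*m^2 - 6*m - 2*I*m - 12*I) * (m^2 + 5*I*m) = m^5 - m^4 + 7*I*m^4 - 16*m^3 - 7*I*m^3 + 10*m^2 - 42*I*m^2 + 60*m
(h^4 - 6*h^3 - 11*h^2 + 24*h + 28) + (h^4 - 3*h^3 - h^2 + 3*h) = 2*h^4 - 9*h^3 - 12*h^2 + 27*h + 28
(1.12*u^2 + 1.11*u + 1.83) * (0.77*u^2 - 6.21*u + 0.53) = 0.8624*u^4 - 6.1005*u^3 - 4.8904*u^2 - 10.776*u + 0.9699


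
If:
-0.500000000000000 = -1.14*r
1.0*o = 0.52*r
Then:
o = 0.23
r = 0.44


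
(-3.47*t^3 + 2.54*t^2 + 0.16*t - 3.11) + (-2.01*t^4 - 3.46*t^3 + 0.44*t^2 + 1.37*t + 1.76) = -2.01*t^4 - 6.93*t^3 + 2.98*t^2 + 1.53*t - 1.35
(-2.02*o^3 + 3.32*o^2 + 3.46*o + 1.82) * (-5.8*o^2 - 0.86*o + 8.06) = 11.716*o^5 - 17.5188*o^4 - 39.2044*o^3 + 13.2276*o^2 + 26.3224*o + 14.6692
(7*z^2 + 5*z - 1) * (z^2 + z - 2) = 7*z^4 + 12*z^3 - 10*z^2 - 11*z + 2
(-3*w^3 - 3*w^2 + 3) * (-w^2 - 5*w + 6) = 3*w^5 + 18*w^4 - 3*w^3 - 21*w^2 - 15*w + 18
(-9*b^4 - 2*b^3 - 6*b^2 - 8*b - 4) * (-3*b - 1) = 27*b^5 + 15*b^4 + 20*b^3 + 30*b^2 + 20*b + 4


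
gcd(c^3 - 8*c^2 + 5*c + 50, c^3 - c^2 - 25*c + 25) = c - 5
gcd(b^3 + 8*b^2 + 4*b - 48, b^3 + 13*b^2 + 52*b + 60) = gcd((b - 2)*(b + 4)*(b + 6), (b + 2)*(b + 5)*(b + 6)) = b + 6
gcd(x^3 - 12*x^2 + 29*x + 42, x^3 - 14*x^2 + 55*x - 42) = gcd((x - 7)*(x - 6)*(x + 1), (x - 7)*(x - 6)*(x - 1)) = x^2 - 13*x + 42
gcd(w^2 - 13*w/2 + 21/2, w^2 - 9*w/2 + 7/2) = w - 7/2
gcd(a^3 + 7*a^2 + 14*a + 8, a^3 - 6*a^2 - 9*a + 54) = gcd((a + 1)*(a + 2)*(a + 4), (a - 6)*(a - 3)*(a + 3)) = 1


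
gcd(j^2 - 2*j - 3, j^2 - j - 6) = j - 3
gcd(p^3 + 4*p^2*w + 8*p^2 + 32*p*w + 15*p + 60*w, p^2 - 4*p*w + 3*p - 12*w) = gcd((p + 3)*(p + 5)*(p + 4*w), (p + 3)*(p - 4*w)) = p + 3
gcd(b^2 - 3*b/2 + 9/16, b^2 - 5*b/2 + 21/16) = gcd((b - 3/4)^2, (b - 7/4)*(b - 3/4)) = b - 3/4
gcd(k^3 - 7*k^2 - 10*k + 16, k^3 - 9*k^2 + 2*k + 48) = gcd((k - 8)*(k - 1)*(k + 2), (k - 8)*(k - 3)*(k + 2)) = k^2 - 6*k - 16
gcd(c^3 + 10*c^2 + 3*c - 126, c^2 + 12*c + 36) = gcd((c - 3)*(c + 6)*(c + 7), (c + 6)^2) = c + 6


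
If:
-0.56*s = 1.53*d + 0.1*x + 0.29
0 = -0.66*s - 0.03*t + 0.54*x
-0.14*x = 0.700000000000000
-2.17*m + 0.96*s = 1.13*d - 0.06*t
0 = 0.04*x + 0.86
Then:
No Solution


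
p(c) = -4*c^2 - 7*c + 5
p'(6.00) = -55.00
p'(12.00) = -103.00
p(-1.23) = 7.56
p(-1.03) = 7.97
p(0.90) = -4.54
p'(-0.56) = -2.52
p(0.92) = -4.83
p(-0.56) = 7.67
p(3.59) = -71.68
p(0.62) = -0.88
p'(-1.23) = 2.84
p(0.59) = -0.52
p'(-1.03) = 1.24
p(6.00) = -181.00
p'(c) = -8*c - 7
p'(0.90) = -14.20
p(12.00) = -655.00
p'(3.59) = -35.72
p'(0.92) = -14.36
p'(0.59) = -11.72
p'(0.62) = -11.96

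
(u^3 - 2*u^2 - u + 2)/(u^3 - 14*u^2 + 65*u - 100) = (u^3 - 2*u^2 - u + 2)/(u^3 - 14*u^2 + 65*u - 100)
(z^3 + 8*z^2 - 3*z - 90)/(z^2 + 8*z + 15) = (z^2 + 3*z - 18)/(z + 3)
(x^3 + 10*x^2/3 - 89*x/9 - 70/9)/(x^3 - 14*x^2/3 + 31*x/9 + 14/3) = (x + 5)/(x - 3)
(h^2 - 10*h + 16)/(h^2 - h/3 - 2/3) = 3*(-h^2 + 10*h - 16)/(-3*h^2 + h + 2)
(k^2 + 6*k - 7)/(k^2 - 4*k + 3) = (k + 7)/(k - 3)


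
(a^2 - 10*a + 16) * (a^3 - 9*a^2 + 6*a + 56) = a^5 - 19*a^4 + 112*a^3 - 148*a^2 - 464*a + 896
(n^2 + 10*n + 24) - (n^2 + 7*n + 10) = 3*n + 14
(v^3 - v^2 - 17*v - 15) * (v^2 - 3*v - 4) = v^5 - 4*v^4 - 18*v^3 + 40*v^2 + 113*v + 60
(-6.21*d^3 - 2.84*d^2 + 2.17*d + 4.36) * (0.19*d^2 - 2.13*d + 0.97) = -1.1799*d^5 + 12.6877*d^4 + 0.437799999999999*d^3 - 6.5485*d^2 - 7.1819*d + 4.2292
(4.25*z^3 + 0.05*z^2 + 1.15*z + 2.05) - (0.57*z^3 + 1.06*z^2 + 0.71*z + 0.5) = 3.68*z^3 - 1.01*z^2 + 0.44*z + 1.55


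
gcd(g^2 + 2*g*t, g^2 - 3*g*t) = g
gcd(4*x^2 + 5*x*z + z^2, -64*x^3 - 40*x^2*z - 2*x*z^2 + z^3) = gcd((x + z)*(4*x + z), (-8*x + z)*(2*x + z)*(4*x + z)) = 4*x + z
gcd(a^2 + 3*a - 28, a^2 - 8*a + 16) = a - 4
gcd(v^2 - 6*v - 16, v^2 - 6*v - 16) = v^2 - 6*v - 16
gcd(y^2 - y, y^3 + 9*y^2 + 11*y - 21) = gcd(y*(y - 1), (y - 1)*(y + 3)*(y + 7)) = y - 1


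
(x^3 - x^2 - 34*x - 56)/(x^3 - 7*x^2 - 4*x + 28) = (x + 4)/(x - 2)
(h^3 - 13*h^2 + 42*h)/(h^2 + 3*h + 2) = h*(h^2 - 13*h + 42)/(h^2 + 3*h + 2)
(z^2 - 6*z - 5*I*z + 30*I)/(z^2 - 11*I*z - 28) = (-z^2 + 6*z + 5*I*z - 30*I)/(-z^2 + 11*I*z + 28)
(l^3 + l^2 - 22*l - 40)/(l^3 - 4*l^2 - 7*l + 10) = (l + 4)/(l - 1)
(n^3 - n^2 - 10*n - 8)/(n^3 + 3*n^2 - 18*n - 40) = (n + 1)/(n + 5)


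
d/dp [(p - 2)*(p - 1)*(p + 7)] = 3*p^2 + 8*p - 19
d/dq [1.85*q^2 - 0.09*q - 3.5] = 3.7*q - 0.09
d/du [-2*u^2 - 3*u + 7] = -4*u - 3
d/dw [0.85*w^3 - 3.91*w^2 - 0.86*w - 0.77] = 2.55*w^2 - 7.82*w - 0.86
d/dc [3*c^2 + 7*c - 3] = 6*c + 7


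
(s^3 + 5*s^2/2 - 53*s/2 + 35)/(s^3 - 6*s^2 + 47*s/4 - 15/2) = 2*(s + 7)/(2*s - 3)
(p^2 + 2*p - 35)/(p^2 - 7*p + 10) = (p + 7)/(p - 2)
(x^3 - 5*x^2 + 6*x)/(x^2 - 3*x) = x - 2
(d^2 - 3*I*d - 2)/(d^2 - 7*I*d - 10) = (d - I)/(d - 5*I)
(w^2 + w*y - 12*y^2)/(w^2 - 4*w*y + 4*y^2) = (w^2 + w*y - 12*y^2)/(w^2 - 4*w*y + 4*y^2)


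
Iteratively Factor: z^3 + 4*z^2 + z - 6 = (z + 3)*(z^2 + z - 2) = (z + 2)*(z + 3)*(z - 1)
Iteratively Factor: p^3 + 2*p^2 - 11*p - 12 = (p + 4)*(p^2 - 2*p - 3) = (p - 3)*(p + 4)*(p + 1)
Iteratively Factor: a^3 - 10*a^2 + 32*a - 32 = (a - 2)*(a^2 - 8*a + 16) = (a - 4)*(a - 2)*(a - 4)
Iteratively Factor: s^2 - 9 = (s - 3)*(s + 3)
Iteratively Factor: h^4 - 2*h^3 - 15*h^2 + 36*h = (h - 3)*(h^3 + h^2 - 12*h) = (h - 3)^2*(h^2 + 4*h) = (h - 3)^2*(h + 4)*(h)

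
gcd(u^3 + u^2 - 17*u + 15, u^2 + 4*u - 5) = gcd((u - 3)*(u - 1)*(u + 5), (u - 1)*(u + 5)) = u^2 + 4*u - 5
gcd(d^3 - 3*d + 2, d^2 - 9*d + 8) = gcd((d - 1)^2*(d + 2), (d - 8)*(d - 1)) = d - 1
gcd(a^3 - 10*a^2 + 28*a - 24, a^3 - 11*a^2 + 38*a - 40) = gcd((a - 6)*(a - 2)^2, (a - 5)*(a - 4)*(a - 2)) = a - 2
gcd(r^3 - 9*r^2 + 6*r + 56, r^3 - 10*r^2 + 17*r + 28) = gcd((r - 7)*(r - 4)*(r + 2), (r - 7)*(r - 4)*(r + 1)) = r^2 - 11*r + 28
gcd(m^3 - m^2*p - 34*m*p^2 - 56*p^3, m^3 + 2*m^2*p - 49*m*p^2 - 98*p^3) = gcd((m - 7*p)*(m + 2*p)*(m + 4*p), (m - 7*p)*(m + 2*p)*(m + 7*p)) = -m^2 + 5*m*p + 14*p^2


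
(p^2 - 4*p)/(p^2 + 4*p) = (p - 4)/(p + 4)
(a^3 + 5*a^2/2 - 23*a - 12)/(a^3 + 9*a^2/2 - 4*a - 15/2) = (2*a^3 + 5*a^2 - 46*a - 24)/(2*a^3 + 9*a^2 - 8*a - 15)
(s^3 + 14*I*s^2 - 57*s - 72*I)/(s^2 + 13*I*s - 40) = (s^2 + 6*I*s - 9)/(s + 5*I)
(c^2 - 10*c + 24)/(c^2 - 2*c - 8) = (c - 6)/(c + 2)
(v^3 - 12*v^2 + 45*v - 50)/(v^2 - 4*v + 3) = (v^3 - 12*v^2 + 45*v - 50)/(v^2 - 4*v + 3)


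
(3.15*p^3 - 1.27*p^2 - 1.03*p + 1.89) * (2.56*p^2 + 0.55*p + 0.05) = 8.064*p^5 - 1.5187*p^4 - 3.1778*p^3 + 4.2084*p^2 + 0.988*p + 0.0945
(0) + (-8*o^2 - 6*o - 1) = -8*o^2 - 6*o - 1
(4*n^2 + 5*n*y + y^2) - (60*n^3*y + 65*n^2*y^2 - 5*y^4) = -60*n^3*y - 65*n^2*y^2 + 4*n^2 + 5*n*y + 5*y^4 + y^2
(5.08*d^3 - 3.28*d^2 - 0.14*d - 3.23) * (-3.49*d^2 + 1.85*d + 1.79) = -17.7292*d^5 + 20.8452*d^4 + 3.5138*d^3 + 5.1425*d^2 - 6.2261*d - 5.7817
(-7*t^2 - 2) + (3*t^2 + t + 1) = -4*t^2 + t - 1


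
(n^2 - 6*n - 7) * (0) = 0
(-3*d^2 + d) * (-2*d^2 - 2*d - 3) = 6*d^4 + 4*d^3 + 7*d^2 - 3*d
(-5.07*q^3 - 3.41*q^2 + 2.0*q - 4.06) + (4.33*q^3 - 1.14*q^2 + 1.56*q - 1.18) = -0.74*q^3 - 4.55*q^2 + 3.56*q - 5.24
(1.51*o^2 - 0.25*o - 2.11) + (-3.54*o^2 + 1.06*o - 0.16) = -2.03*o^2 + 0.81*o - 2.27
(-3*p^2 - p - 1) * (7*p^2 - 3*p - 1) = -21*p^4 + 2*p^3 - p^2 + 4*p + 1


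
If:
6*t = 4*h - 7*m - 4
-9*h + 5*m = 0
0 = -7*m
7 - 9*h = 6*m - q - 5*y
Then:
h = 0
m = 0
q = -5*y - 7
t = -2/3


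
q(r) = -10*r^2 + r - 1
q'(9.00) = -179.00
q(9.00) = -802.00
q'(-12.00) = 241.00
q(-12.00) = -1453.00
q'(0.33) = -5.60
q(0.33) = -1.76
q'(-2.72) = 55.40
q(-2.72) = -77.70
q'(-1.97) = 40.40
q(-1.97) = -41.78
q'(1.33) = -25.60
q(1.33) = -17.36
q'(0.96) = -18.20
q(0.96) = -9.26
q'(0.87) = -16.40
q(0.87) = -7.70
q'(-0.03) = 1.60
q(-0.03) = -1.04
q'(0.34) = -5.80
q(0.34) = -1.82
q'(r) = 1 - 20*r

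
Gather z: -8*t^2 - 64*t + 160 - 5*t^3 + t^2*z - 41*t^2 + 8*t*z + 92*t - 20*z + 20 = -5*t^3 - 49*t^2 + 28*t + z*(t^2 + 8*t - 20) + 180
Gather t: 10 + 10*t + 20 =10*t + 30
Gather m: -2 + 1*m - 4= m - 6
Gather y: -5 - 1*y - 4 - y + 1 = -2*y - 8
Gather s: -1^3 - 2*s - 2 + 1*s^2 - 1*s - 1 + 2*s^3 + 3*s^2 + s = 2*s^3 + 4*s^2 - 2*s - 4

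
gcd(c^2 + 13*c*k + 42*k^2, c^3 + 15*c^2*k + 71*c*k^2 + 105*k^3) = c + 7*k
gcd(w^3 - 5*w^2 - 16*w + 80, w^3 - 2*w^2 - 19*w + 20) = w^2 - w - 20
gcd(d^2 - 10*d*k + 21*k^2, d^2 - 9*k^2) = d - 3*k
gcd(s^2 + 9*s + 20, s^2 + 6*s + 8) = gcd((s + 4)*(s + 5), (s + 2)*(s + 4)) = s + 4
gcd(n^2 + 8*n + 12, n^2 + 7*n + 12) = 1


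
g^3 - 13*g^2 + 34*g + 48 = (g - 8)*(g - 6)*(g + 1)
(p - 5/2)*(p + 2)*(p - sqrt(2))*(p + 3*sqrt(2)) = p^4 - p^3/2 + 2*sqrt(2)*p^3 - 11*p^2 - sqrt(2)*p^2 - 10*sqrt(2)*p + 3*p + 30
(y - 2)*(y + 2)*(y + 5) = y^3 + 5*y^2 - 4*y - 20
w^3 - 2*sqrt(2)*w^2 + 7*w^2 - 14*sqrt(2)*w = w*(w + 7)*(w - 2*sqrt(2))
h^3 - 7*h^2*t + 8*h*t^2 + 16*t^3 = (h - 4*t)^2*(h + t)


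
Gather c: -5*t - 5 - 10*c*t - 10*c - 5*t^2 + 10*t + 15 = c*(-10*t - 10) - 5*t^2 + 5*t + 10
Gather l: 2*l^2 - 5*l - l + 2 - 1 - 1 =2*l^2 - 6*l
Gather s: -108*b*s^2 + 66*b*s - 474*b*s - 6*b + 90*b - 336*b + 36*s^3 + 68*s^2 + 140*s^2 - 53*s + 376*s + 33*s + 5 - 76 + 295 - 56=-252*b + 36*s^3 + s^2*(208 - 108*b) + s*(356 - 408*b) + 168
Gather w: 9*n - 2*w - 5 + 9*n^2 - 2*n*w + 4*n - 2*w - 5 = 9*n^2 + 13*n + w*(-2*n - 4) - 10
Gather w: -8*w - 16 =-8*w - 16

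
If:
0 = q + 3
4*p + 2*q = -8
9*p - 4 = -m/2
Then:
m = 17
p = -1/2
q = -3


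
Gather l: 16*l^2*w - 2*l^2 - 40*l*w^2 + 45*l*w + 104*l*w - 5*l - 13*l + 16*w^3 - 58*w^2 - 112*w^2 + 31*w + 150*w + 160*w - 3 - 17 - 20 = l^2*(16*w - 2) + l*(-40*w^2 + 149*w - 18) + 16*w^3 - 170*w^2 + 341*w - 40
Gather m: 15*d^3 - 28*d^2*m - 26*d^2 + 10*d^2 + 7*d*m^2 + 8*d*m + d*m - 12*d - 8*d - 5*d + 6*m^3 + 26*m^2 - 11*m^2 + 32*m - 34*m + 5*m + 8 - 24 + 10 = 15*d^3 - 16*d^2 - 25*d + 6*m^3 + m^2*(7*d + 15) + m*(-28*d^2 + 9*d + 3) - 6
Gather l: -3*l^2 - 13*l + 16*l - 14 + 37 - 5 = -3*l^2 + 3*l + 18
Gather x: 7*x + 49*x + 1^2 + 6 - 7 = 56*x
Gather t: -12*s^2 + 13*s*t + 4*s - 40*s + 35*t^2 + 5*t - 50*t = -12*s^2 - 36*s + 35*t^2 + t*(13*s - 45)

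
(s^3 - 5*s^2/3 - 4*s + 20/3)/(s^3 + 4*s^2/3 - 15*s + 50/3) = (s + 2)/(s + 5)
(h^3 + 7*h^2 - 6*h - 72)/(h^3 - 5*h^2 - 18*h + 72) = (h + 6)/(h - 6)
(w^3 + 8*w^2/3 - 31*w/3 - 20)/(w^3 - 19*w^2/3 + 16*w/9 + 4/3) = 3*(3*w^3 + 8*w^2 - 31*w - 60)/(9*w^3 - 57*w^2 + 16*w + 12)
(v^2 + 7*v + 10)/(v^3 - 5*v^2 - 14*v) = (v + 5)/(v*(v - 7))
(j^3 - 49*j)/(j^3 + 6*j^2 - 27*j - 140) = j*(j - 7)/(j^2 - j - 20)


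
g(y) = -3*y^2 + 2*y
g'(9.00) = -52.00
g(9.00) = -225.00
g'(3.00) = -16.00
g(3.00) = -21.00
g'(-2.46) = 16.76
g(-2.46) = -23.07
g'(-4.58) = 29.48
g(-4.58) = -72.09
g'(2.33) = -11.98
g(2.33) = -11.63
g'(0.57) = -1.42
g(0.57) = 0.17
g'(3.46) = -18.76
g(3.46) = -28.99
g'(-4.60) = 29.60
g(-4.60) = -72.68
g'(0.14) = 1.16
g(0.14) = 0.22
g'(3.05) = -16.30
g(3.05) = -21.81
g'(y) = 2 - 6*y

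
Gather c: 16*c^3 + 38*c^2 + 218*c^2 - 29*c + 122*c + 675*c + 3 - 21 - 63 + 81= 16*c^3 + 256*c^2 + 768*c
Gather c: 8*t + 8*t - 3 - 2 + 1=16*t - 4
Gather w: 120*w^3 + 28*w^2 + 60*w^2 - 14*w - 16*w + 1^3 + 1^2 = 120*w^3 + 88*w^2 - 30*w + 2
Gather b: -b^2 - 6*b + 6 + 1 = -b^2 - 6*b + 7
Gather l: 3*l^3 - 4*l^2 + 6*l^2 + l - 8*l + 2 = 3*l^3 + 2*l^2 - 7*l + 2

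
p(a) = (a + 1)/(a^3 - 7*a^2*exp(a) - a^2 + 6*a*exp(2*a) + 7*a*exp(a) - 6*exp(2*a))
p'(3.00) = 0.00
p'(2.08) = -0.03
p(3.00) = 0.00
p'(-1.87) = -0.02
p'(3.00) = 0.00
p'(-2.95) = 0.01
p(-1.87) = 0.05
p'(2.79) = -0.00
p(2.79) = 0.00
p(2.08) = 0.01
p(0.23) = -0.21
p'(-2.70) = 0.01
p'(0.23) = -0.20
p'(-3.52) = 0.01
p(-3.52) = 0.04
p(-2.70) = 0.05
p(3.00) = 0.00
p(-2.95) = 0.05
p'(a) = (a + 1)*(7*a^2*exp(a) - 3*a^2 - 12*a*exp(2*a) + 7*a*exp(a) + 2*a + 6*exp(2*a) - 7*exp(a))/(a^3 - 7*a^2*exp(a) - a^2 + 6*a*exp(2*a) + 7*a*exp(a) - 6*exp(2*a))^2 + 1/(a^3 - 7*a^2*exp(a) - a^2 + 6*a*exp(2*a) + 7*a*exp(a) - 6*exp(2*a)) = (a^3 - 7*a^2*exp(a) - a^2 + 6*a*exp(2*a) + 7*a*exp(a) + (a + 1)*(7*a^2*exp(a) - 3*a^2 - 12*a*exp(2*a) + 7*a*exp(a) + 2*a + 6*exp(2*a) - 7*exp(a)) - 6*exp(2*a))/(a^3 - 7*a^2*exp(a) - a^2 + 6*a*exp(2*a) + 7*a*exp(a) - 6*exp(2*a))^2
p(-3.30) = 0.05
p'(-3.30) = 0.01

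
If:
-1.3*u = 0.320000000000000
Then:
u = -0.25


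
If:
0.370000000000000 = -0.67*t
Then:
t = -0.55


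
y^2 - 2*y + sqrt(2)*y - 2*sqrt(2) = (y - 2)*(y + sqrt(2))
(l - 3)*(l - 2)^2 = l^3 - 7*l^2 + 16*l - 12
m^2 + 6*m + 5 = (m + 1)*(m + 5)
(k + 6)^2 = k^2 + 12*k + 36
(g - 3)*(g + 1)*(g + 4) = g^3 + 2*g^2 - 11*g - 12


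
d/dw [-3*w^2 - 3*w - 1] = -6*w - 3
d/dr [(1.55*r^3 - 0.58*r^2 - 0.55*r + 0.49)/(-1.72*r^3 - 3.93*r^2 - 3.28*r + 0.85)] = (-7.0891*r^4 - 12.06*r^3 + 6.2218*r^2 + 2.8654*r + 1.1397)/(2.9584*r^6 + 13.5192*r^5 + 26.7281*r^4 + 22.8568*r^3 + 4.0774*r^2 - 5.576*r + 0.7225)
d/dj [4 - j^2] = -2*j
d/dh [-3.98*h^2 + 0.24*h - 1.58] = 0.24 - 7.96*h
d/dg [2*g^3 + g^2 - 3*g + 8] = 6*g^2 + 2*g - 3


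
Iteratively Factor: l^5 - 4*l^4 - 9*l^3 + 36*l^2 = (l - 4)*(l^4 - 9*l^2) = (l - 4)*(l - 3)*(l^3 + 3*l^2) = l*(l - 4)*(l - 3)*(l^2 + 3*l) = l^2*(l - 4)*(l - 3)*(l + 3)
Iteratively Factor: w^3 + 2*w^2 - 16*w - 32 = (w + 2)*(w^2 - 16) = (w - 4)*(w + 2)*(w + 4)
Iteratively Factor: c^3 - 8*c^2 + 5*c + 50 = (c + 2)*(c^2 - 10*c + 25) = (c - 5)*(c + 2)*(c - 5)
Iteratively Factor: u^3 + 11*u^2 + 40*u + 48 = (u + 3)*(u^2 + 8*u + 16) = (u + 3)*(u + 4)*(u + 4)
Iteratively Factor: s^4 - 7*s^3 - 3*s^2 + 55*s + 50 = (s - 5)*(s^3 - 2*s^2 - 13*s - 10) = (s - 5)^2*(s^2 + 3*s + 2) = (s - 5)^2*(s + 1)*(s + 2)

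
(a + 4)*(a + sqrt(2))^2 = a^3 + 2*sqrt(2)*a^2 + 4*a^2 + 2*a + 8*sqrt(2)*a + 8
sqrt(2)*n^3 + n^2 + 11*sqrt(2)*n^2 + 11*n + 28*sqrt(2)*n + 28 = (n + 4)*(n + 7)*(sqrt(2)*n + 1)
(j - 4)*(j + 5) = j^2 + j - 20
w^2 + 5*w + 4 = (w + 1)*(w + 4)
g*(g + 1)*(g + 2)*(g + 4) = g^4 + 7*g^3 + 14*g^2 + 8*g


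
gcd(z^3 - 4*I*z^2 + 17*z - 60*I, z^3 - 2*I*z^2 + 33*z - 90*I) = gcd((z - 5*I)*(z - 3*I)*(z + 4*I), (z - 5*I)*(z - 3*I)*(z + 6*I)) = z^2 - 8*I*z - 15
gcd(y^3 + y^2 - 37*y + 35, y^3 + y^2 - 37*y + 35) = y^3 + y^2 - 37*y + 35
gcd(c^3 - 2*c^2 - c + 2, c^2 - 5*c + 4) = c - 1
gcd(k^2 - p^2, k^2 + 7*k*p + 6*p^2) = k + p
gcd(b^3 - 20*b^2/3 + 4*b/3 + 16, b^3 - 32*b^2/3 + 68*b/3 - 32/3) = b - 2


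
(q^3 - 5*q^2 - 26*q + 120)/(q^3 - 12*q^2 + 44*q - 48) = (q + 5)/(q - 2)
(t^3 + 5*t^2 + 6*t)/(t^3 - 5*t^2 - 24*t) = (t + 2)/(t - 8)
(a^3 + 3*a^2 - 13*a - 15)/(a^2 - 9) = (a^2 + 6*a + 5)/(a + 3)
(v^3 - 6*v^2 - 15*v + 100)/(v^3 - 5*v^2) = (v^2 - v - 20)/v^2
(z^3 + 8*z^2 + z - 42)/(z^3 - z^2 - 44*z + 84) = (z + 3)/(z - 6)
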